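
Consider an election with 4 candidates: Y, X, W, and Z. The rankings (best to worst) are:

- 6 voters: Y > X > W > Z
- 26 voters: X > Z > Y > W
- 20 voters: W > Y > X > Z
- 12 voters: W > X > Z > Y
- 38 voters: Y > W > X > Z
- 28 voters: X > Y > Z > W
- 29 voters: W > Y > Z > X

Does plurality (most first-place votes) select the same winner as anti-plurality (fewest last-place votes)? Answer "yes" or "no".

Plurality — first-place votes: Y 44, X 54, W 61, Z 0. Winner: W.
Anti-plurality — last-place votes: Y 12, X 29, W 54, Z 64. Winner: Y.
The two methods disagree.

no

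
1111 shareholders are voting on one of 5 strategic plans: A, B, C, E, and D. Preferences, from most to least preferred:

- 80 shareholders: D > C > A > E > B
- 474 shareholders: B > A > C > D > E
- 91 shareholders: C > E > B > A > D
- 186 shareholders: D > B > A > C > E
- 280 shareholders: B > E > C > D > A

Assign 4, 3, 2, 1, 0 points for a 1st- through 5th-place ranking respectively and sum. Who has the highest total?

B

A: 80·2 + 474·3 + 91·1 + 186·2 + 280·0 = 2045
B: 80·0 + 474·4 + 91·2 + 186·3 + 280·4 = 3756
C: 80·3 + 474·2 + 91·4 + 186·1 + 280·2 = 2298
E: 80·1 + 474·0 + 91·3 + 186·0 + 280·3 = 1193
D: 80·4 + 474·1 + 91·0 + 186·4 + 280·1 = 1818
B has the highest Borda score (3756).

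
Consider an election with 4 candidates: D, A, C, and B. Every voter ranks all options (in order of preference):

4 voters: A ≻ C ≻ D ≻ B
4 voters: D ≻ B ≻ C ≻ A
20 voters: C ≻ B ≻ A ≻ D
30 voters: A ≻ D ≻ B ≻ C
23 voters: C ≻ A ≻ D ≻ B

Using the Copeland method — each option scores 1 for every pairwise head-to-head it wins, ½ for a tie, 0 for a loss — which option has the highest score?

C

D: beats B; loses to A and C → score 1.
A: beats D and B; loses to C → score 2.
C: beats D, A, and B → score 3.
B: loses to D, A, and C → score 0.
C has the best pairwise record.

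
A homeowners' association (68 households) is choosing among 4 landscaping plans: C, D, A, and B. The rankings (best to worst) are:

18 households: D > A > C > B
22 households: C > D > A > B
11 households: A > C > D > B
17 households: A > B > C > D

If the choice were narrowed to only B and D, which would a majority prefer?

D

Voters preferring B to D: 17; preferring D to B: 51.
D wins the head-to-head.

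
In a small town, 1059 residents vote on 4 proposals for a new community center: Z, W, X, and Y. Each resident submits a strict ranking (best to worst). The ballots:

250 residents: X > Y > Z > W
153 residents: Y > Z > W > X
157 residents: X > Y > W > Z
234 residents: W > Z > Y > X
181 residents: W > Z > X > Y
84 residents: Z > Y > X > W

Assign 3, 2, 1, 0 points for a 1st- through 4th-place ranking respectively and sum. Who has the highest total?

Z: 250·1 + 153·2 + 157·0 + 234·2 + 181·2 + 84·3 = 1638
W: 250·0 + 153·1 + 157·1 + 234·3 + 181·3 + 84·0 = 1555
X: 250·3 + 153·0 + 157·3 + 234·0 + 181·1 + 84·1 = 1486
Y: 250·2 + 153·3 + 157·2 + 234·1 + 181·0 + 84·2 = 1675
Y has the highest Borda score (1675).

Y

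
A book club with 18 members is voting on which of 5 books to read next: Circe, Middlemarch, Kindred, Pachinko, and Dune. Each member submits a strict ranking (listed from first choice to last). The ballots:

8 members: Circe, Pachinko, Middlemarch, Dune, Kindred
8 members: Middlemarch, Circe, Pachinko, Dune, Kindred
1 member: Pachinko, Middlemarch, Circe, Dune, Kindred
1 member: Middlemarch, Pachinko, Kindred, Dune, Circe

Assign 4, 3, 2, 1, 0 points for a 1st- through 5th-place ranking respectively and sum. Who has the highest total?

Circe

Circe: 8·4 + 8·3 + 1·2 + 1·0 = 58
Middlemarch: 8·2 + 8·4 + 1·3 + 1·4 = 55
Kindred: 8·0 + 8·0 + 1·0 + 1·2 = 2
Pachinko: 8·3 + 8·2 + 1·4 + 1·3 = 47
Dune: 8·1 + 8·1 + 1·1 + 1·1 = 18
Circe has the highest Borda score (58).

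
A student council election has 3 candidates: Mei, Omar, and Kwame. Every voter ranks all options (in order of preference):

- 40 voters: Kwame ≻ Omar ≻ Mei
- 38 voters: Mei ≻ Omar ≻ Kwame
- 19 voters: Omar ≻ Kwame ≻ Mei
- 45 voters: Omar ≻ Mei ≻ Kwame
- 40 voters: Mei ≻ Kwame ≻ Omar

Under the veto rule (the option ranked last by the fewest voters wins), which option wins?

Omar

Last-place votes: Mei 59, Omar 40, Kwame 83.
Omar is ranked last by the fewest voters, so Omar wins.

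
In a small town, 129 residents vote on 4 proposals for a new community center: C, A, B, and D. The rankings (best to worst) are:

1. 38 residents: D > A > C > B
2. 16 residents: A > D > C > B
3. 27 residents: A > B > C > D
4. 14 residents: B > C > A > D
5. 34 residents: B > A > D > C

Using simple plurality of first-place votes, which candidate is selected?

B

First-place votes: C 0, A 43, B 48, D 38.
B has the most first-place votes.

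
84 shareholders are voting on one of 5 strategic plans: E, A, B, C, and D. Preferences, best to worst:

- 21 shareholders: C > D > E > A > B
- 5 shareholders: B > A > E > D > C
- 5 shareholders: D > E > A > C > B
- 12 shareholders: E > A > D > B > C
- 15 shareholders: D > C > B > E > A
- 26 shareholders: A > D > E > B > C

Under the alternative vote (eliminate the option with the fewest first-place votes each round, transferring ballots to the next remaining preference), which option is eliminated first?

Round 1: E 12, A 26, B 5, C 21, D 20. Eliminate B.

B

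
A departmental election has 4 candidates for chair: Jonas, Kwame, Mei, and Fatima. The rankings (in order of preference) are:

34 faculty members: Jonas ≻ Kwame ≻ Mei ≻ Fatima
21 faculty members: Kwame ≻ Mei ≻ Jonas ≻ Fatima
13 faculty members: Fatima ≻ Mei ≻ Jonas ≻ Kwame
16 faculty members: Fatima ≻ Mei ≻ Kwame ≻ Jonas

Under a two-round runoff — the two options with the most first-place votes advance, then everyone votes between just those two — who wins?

Round 1 first-place votes: Jonas 34, Kwame 21, Mei 0, Fatima 29.
Jonas and Fatima advance.
Runoff: Jonas is preferred to Fatima by 55 voters; Fatima by 29.
Jonas wins the runoff.

Jonas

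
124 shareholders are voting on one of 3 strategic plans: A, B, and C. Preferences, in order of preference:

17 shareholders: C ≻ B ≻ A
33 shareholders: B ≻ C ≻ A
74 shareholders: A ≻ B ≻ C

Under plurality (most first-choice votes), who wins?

A

First-place votes: A 74, B 33, C 17.
A has the most first-place votes.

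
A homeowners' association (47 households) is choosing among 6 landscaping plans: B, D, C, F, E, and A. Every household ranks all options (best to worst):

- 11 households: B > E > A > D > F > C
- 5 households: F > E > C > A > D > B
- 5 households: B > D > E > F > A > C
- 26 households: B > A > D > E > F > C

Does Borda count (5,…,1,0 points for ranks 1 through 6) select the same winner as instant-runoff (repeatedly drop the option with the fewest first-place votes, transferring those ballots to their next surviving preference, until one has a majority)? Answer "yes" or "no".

Borda — scores: B 210, D 125, C 15, F 72, E 131, A 152. Winner: B.
Instant-runoff — R1 B 42, D 0, C 0, F 5, E 0, A 0 (B winner). Winner: B.
The two methods agree.

yes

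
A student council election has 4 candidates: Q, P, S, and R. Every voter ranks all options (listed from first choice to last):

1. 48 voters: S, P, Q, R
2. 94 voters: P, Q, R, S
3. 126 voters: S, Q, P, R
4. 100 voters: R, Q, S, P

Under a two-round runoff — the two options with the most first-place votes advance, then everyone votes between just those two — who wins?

R

Round 1 first-place votes: Q 0, P 94, S 174, R 100.
S and R advance.
Runoff: S is preferred to R by 174 voters; R by 194.
R wins the runoff.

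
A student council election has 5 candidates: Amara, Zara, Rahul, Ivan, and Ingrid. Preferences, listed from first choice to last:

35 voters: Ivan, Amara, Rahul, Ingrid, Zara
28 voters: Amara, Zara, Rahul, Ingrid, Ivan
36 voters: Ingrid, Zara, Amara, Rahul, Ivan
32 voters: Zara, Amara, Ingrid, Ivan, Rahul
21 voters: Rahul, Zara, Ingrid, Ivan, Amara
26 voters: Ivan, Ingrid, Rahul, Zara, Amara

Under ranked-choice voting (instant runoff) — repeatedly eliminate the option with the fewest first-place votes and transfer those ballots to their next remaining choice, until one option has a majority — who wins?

Zara

Round 1: Amara 28, Zara 32, Rahul 21, Ivan 61, Ingrid 36. Eliminate Rahul.
Round 2: Amara 28, Zara 53, Ivan 61, Ingrid 36. Eliminate Amara.
Round 3: Zara 81, Ivan 61, Ingrid 36. Eliminate Ingrid.
Round 4: Zara 117, Ivan 61. Zara has a majority.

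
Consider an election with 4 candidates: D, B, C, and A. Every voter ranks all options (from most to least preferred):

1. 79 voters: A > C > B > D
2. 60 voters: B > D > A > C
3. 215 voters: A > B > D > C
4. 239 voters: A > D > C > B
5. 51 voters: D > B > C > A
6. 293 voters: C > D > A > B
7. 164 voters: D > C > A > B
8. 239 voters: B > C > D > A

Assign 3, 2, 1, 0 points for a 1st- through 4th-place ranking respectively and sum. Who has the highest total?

D

D: 79·0 + 60·2 + 215·1 + 239·2 + 51·3 + 293·2 + 164·3 + 239·1 = 2283
B: 79·1 + 60·3 + 215·2 + 239·0 + 51·2 + 293·0 + 164·0 + 239·3 = 1508
C: 79·2 + 60·0 + 215·0 + 239·1 + 51·1 + 293·3 + 164·2 + 239·2 = 2133
A: 79·3 + 60·1 + 215·3 + 239·3 + 51·0 + 293·1 + 164·1 + 239·0 = 2116
D has the highest Borda score (2283).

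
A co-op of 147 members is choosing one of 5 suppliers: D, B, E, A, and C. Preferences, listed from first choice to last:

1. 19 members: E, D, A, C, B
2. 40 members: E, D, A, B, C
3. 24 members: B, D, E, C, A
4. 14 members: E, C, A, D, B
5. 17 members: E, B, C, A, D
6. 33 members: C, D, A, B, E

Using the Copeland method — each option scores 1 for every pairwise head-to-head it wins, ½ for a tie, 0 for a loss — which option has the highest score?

D: beats B, A, and C; loses to E → score 3.
B: beats C; loses to D, E, and A → score 1.
E: beats D, B, A, and C → score 4.
A: beats B; loses to D, E, and C → score 1.
C: beats A; loses to D, B, and E → score 1.
E has the best pairwise record.

E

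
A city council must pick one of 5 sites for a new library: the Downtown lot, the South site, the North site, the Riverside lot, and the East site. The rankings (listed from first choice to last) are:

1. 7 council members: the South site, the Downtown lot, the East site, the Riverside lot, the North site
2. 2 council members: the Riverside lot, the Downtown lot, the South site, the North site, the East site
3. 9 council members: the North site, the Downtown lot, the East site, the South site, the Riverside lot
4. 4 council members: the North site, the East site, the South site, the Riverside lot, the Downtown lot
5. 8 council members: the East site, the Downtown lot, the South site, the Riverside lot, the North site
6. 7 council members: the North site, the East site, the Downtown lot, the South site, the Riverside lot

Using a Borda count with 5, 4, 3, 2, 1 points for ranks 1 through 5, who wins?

the East site

the Downtown lot: 7·4 + 2·4 + 9·4 + 4·1 + 8·4 + 7·3 = 129
the South site: 7·5 + 2·3 + 9·2 + 4·3 + 8·3 + 7·2 = 109
the North site: 7·1 + 2·2 + 9·5 + 4·5 + 8·1 + 7·5 = 119
the Riverside lot: 7·2 + 2·5 + 9·1 + 4·2 + 8·2 + 7·1 = 64
the East site: 7·3 + 2·1 + 9·3 + 4·4 + 8·5 + 7·4 = 134
the East site has the highest Borda score (134).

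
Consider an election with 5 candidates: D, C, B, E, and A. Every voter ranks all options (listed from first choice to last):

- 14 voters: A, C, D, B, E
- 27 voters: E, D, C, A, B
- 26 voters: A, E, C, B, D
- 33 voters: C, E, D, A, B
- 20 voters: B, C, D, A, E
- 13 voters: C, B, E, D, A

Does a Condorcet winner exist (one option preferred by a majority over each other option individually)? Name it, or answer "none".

C

C vs D: 106–27 for C.
C vs B: 113–20 for C.
C vs E: 80–53 for C.
C vs A: 93–40 for C.
C beats every other option head-to-head.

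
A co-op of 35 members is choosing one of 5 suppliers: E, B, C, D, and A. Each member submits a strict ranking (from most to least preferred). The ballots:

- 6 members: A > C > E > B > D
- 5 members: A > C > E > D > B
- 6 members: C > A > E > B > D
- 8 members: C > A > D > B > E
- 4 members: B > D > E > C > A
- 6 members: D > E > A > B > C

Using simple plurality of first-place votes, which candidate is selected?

First-place votes: E 0, B 4, C 14, D 6, A 11.
C has the most first-place votes.

C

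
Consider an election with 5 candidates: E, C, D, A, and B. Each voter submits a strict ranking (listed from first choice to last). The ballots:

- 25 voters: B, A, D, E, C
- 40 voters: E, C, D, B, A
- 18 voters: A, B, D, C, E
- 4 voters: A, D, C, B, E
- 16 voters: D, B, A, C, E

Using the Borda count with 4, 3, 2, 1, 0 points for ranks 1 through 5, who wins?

B

E: 25·1 + 40·4 + 18·0 + 4·0 + 16·0 = 185
C: 25·0 + 40·3 + 18·1 + 4·2 + 16·1 = 162
D: 25·2 + 40·2 + 18·2 + 4·3 + 16·4 = 242
A: 25·3 + 40·0 + 18·4 + 4·4 + 16·2 = 195
B: 25·4 + 40·1 + 18·3 + 4·1 + 16·3 = 246
B has the highest Borda score (246).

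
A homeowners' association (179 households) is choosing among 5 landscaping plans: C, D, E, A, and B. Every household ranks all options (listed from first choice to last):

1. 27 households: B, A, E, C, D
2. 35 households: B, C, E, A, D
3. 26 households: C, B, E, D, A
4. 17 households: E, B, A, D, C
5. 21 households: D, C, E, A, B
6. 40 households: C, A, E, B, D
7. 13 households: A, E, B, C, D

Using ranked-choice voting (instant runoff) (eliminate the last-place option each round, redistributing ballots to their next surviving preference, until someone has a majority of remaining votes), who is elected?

B

Round 1: C 66, D 21, E 17, A 13, B 62. Eliminate A.
Round 2: C 66, D 21, E 30, B 62. Eliminate D.
Round 3: C 87, E 30, B 62. Eliminate E.
Round 4: C 87, B 92. B has a majority.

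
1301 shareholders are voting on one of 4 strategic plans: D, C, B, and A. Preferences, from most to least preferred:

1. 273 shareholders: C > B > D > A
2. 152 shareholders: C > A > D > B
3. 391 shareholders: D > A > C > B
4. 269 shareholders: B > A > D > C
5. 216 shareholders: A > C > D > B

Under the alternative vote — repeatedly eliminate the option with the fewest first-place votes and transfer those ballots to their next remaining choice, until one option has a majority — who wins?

D

Round 1: D 391, C 425, B 269, A 216. Eliminate A.
Round 2: D 391, C 641, B 269. Eliminate B.
Round 3: D 660, C 641. D has a majority.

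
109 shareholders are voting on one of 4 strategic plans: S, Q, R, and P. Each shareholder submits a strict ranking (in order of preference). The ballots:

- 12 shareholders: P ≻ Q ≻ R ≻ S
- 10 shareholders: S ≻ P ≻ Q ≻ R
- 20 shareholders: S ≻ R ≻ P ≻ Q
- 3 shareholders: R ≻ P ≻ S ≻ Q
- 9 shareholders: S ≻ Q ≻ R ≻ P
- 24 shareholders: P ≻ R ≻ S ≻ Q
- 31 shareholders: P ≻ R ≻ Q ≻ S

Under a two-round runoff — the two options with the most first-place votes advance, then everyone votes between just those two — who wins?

P

Round 1 first-place votes: S 39, Q 0, R 3, P 67.
P and S advance.
Runoff: P is preferred to S by 70 voters; S by 39.
P wins the runoff.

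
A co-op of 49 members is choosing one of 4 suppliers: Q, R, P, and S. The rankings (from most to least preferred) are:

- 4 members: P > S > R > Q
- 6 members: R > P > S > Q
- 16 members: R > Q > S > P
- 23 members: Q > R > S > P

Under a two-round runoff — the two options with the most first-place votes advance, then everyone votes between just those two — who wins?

R

Round 1 first-place votes: Q 23, R 22, P 4, S 0.
Q and R advance.
Runoff: Q is preferred to R by 23 voters; R by 26.
R wins the runoff.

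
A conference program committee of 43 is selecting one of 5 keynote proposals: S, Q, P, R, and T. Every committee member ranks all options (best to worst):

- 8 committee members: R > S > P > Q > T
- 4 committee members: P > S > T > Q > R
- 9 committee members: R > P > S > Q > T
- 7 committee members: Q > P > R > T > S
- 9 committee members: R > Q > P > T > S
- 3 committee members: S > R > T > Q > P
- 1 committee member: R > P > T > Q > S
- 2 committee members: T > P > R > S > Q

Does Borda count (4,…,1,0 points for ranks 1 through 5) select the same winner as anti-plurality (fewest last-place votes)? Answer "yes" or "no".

no

Borda — scores: S 68, Q 80, P 107, R 135, T 40. Winner: R.
Anti-plurality — last-place votes: S 17, Q 2, P 3, R 4, T 17. Winner: Q.
The two methods disagree.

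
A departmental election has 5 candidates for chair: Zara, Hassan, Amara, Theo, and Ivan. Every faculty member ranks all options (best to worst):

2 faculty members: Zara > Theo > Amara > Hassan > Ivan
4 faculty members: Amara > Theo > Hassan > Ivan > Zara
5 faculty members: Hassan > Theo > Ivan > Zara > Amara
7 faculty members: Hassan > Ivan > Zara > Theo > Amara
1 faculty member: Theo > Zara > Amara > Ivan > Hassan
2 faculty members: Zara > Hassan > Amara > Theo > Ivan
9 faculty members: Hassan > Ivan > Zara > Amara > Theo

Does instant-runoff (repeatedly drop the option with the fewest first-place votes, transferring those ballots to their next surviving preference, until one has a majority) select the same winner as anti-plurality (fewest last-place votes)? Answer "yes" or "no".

Instant-runoff — R1 Zara 4, Hassan 21, Amara 4, Theo 1, Ivan 0 (Hassan winner). Winner: Hassan.
Anti-plurality — last-place votes: Zara 4, Hassan 1, Amara 12, Theo 9, Ivan 4. Winner: Hassan.
The two methods agree.

yes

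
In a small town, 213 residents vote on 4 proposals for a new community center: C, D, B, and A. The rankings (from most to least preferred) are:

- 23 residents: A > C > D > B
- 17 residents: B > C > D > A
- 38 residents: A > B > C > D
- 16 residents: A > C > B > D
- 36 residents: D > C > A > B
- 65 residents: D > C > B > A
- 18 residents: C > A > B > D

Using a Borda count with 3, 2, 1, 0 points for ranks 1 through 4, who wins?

C: 23·2 + 17·2 + 38·1 + 16·2 + 36·2 + 65·2 + 18·3 = 406
D: 23·1 + 17·1 + 38·0 + 16·0 + 36·3 + 65·3 + 18·0 = 343
B: 23·0 + 17·3 + 38·2 + 16·1 + 36·0 + 65·1 + 18·1 = 226
A: 23·3 + 17·0 + 38·3 + 16·3 + 36·1 + 65·0 + 18·2 = 303
C has the highest Borda score (406).

C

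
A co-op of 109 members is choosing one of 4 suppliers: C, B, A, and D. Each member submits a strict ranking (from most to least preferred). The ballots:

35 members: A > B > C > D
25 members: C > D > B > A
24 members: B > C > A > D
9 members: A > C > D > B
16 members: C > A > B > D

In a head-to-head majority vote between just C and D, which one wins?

C

Voters preferring C to D: 109; preferring D to C: 0.
C wins the head-to-head.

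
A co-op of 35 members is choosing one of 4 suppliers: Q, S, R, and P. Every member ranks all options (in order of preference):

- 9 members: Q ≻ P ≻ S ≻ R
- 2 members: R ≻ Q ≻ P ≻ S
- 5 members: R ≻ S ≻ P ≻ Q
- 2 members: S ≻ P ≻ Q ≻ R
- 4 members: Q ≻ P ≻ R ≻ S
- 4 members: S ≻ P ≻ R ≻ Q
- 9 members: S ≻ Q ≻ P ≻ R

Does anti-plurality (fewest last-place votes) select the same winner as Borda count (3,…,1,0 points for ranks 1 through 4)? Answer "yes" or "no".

Anti-plurality — last-place votes: Q 9, S 6, R 20, P 0. Winner: P.
Borda — scores: Q 63, S 64, R 29, P 54. Winner: S.
The two methods disagree.

no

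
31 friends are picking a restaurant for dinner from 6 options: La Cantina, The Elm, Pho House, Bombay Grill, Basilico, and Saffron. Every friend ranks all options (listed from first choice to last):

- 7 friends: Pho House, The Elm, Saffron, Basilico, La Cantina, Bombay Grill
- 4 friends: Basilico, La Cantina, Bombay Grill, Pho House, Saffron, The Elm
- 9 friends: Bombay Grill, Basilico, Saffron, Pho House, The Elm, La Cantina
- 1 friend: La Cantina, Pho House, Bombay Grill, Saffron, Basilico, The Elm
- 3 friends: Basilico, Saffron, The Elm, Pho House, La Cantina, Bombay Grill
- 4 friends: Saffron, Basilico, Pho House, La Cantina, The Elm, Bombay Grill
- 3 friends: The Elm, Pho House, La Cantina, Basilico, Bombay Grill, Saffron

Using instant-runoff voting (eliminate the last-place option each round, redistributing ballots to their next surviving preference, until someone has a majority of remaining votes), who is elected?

Basilico

Round 1: La Cantina 1, The Elm 3, Pho House 7, Bombay Grill 9, Basilico 7, Saffron 4. Eliminate La Cantina.
Round 2: The Elm 3, Pho House 8, Bombay Grill 9, Basilico 7, Saffron 4. Eliminate The Elm.
Round 3: Pho House 11, Bombay Grill 9, Basilico 7, Saffron 4. Eliminate Saffron.
Round 4: Pho House 11, Bombay Grill 9, Basilico 11. Eliminate Bombay Grill.
Round 5: Pho House 11, Basilico 20. Basilico has a majority.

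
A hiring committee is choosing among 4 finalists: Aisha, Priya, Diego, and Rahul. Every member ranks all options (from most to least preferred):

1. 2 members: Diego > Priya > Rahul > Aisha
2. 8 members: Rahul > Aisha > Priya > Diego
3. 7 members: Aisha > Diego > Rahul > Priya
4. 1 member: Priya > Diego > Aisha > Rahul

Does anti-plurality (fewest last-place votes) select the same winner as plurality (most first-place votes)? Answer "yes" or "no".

yes

Anti-plurality — last-place votes: Aisha 2, Priya 7, Diego 8, Rahul 1. Winner: Rahul.
Plurality — first-place votes: Aisha 7, Priya 1, Diego 2, Rahul 8. Winner: Rahul.
The two methods agree.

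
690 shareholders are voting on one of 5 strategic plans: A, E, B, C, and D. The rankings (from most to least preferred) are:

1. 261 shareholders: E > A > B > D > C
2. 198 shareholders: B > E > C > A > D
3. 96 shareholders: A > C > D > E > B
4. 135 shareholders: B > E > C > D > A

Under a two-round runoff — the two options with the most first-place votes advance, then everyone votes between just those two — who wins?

Round 1 first-place votes: A 96, E 261, B 333, C 0, D 0.
B and E advance.
Runoff: B is preferred to E by 333 voters; E by 357.
E wins the runoff.

E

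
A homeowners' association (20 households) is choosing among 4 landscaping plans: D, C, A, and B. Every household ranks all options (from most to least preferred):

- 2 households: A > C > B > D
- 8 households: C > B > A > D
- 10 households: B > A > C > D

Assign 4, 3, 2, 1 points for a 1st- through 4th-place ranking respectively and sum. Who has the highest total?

B

D: 2·1 + 8·1 + 10·1 = 20
C: 2·3 + 8·4 + 10·2 = 58
A: 2·4 + 8·2 + 10·3 = 54
B: 2·2 + 8·3 + 10·4 = 68
B has the highest Borda score (68).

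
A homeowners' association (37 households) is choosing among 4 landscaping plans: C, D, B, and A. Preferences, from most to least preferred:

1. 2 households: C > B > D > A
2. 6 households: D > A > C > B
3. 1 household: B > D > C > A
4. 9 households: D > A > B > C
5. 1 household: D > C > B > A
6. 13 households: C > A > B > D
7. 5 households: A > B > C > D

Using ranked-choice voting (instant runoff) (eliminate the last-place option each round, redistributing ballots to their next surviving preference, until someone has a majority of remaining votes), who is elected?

Round 1: C 15, D 16, B 1, A 5. Eliminate B.
Round 2: C 15, D 17, A 5. Eliminate A.
Round 3: C 20, D 17. C has a majority.

C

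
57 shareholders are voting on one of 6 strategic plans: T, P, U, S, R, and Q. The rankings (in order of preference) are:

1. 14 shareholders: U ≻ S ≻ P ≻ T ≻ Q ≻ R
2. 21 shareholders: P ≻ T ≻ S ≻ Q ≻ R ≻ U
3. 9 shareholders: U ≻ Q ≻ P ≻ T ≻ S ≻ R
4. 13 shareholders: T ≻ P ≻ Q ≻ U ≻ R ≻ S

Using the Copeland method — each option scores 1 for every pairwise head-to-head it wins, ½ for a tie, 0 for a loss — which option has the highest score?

P

T: beats U, S, R, and Q; loses to P → score 4.
P: beats T, U, S, R, and Q → score 5.
U: beats S and R; loses to T, P, and Q → score 2.
S: beats R and Q; loses to T, P, and U → score 2.
R: loses to T, P, U, S, and Q → score 0.
Q: beats U and R; loses to T, P, and S → score 2.
P has the best pairwise record.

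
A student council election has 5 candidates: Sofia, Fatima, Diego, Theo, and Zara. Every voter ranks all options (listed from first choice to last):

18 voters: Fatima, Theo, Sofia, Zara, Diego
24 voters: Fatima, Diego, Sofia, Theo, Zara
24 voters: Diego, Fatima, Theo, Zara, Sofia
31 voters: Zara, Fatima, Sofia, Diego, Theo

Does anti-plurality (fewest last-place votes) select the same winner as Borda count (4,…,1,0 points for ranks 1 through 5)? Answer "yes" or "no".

yes

Anti-plurality — last-place votes: Sofia 24, Fatima 0, Diego 18, Theo 31, Zara 24. Winner: Fatima.
Borda — scores: Sofia 146, Fatima 333, Diego 199, Theo 126, Zara 166. Winner: Fatima.
The two methods agree.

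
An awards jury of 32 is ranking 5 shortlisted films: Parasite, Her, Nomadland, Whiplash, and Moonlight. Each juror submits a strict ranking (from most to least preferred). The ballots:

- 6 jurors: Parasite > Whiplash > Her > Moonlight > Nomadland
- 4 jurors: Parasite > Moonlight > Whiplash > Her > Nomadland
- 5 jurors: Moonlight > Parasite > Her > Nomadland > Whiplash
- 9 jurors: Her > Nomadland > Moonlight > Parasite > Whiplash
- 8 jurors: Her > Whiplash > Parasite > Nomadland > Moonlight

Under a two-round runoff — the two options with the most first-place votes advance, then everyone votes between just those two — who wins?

Round 1 first-place votes: Parasite 10, Her 17, Nomadland 0, Whiplash 0, Moonlight 5.
Her and Parasite advance.
Runoff: Her is preferred to Parasite by 17 voters; Parasite by 15.
Her wins the runoff.

Her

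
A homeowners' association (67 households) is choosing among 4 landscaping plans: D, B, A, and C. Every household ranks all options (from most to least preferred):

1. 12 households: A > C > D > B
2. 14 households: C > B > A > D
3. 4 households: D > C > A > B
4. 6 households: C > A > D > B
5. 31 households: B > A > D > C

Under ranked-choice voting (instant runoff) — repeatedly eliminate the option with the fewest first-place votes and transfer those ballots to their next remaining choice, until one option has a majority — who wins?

C

Round 1: D 4, B 31, A 12, C 20. Eliminate D.
Round 2: B 31, A 12, C 24. Eliminate A.
Round 3: B 31, C 36. C has a majority.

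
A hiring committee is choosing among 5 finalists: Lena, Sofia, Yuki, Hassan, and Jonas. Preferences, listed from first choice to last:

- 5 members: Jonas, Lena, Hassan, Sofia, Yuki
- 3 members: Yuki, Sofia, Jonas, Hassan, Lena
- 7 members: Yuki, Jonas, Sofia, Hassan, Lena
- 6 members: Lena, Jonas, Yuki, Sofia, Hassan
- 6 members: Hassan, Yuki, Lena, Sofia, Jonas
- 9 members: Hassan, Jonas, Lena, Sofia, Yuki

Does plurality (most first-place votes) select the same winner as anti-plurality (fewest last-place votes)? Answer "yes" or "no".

Plurality — first-place votes: Lena 6, Sofia 0, Yuki 10, Hassan 15, Jonas 5. Winner: Hassan.
Anti-plurality — last-place votes: Lena 10, Sofia 0, Yuki 14, Hassan 6, Jonas 6. Winner: Sofia.
The two methods disagree.

no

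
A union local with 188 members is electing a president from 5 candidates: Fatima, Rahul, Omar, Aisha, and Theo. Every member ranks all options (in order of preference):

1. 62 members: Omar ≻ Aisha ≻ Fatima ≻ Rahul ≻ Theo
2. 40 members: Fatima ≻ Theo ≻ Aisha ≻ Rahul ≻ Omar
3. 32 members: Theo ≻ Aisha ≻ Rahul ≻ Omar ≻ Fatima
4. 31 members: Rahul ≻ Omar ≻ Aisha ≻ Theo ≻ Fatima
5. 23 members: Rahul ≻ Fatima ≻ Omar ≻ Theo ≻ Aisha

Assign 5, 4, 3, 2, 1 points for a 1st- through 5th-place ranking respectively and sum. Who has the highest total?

Fatima: 62·3 + 40·5 + 32·1 + 31·1 + 23·4 = 541
Rahul: 62·2 + 40·2 + 32·3 + 31·5 + 23·5 = 570
Omar: 62·5 + 40·1 + 32·2 + 31·4 + 23·3 = 607
Aisha: 62·4 + 40·3 + 32·4 + 31·3 + 23·1 = 612
Theo: 62·1 + 40·4 + 32·5 + 31·2 + 23·2 = 490
Aisha has the highest Borda score (612).

Aisha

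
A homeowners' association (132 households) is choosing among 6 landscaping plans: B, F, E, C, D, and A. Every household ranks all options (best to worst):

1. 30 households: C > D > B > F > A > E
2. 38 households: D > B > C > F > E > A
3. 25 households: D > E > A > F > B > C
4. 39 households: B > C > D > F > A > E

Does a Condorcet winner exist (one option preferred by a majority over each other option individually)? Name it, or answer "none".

none

Checking pairwise contests:
D beats B 93–39.
B beats F 107–25.
B beats E 107–25.
B beats C 102–30.
C beats D 69–63.
B beats A 107–25.
Every option loses at least one head-to-head, so there is no Condorcet winner.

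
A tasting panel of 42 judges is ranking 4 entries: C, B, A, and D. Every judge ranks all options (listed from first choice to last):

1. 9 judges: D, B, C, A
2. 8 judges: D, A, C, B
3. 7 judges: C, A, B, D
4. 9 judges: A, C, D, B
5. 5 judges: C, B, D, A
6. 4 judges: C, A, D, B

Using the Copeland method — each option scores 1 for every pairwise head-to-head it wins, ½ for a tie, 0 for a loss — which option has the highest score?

C: beats B, A, and D → score 3.
B: loses to C, A, and D → score 0.
A: beats B; loses to C and D → score 1.
D: beats B and A; loses to C → score 2.
C has the best pairwise record.

C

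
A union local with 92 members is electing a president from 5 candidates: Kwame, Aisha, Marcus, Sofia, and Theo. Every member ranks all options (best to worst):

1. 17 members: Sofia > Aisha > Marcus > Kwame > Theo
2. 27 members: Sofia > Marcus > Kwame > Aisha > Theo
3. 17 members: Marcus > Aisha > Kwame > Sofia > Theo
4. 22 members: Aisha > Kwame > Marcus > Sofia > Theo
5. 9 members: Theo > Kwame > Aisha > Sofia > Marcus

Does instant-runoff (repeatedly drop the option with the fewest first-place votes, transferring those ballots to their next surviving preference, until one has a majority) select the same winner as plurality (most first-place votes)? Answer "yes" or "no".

no

Instant-runoff — R1 Kwame 0, Aisha 22, Marcus 17, Sofia 44, Theo 9 (Kwame out); R2 Aisha 22, Marcus 17, Sofia 44, Theo 9 (Theo out); R3 Aisha 31, Marcus 17, Sofia 44 (Marcus out); R4 Aisha 48, Sofia 44 (Aisha winner). Winner: Aisha.
Plurality — first-place votes: Kwame 0, Aisha 22, Marcus 17, Sofia 44, Theo 9. Winner: Sofia.
The two methods disagree.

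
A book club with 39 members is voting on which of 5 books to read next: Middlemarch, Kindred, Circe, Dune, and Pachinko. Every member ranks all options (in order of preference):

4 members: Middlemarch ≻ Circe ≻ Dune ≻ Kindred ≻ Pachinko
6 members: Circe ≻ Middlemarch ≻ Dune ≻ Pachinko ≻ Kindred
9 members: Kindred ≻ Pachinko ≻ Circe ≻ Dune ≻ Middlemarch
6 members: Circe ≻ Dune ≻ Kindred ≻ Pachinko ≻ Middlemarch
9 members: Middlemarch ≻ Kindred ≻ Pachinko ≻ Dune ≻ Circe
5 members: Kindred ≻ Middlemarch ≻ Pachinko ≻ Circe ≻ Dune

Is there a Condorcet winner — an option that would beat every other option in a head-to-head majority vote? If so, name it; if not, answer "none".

Kindred vs Middlemarch: 20–19 for Kindred.
Kindred vs Circe: 23–16 for Kindred.
Kindred vs Dune: 23–16 for Kindred.
Kindred vs Pachinko: 33–6 for Kindred.
Kindred beats every other option head-to-head.

Kindred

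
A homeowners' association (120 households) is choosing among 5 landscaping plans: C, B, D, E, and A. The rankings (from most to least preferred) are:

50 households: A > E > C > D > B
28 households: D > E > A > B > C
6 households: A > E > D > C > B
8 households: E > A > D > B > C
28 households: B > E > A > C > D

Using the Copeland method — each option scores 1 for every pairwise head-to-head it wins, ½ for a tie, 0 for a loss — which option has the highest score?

C: beats D; loses to B, E, and A → score 1.
B: beats C; loses to D, E, and A → score 1.
D: beats B; loses to C, E, and A → score 1.
E: beats C, B, D, and A → score 4.
A: beats C, B, and D; loses to E → score 3.
E has the best pairwise record.

E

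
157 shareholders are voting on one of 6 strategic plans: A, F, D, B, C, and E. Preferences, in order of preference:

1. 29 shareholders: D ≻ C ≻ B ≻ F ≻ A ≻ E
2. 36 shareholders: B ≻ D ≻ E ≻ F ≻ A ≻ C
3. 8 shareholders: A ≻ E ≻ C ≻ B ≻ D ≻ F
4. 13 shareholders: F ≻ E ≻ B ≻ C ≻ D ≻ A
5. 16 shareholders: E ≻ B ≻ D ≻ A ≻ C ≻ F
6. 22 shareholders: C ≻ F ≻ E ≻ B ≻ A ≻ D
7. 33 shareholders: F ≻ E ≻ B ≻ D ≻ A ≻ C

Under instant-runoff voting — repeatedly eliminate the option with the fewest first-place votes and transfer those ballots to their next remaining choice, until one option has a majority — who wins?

B

Round 1: A 8, F 46, D 29, B 36, C 22, E 16. Eliminate A.
Round 2: F 46, D 29, B 36, C 22, E 24. Eliminate C.
Round 3: F 68, D 29, B 36, E 24. Eliminate E.
Round 4: F 68, D 29, B 60. Eliminate D.
Round 5: F 68, B 89. B has a majority.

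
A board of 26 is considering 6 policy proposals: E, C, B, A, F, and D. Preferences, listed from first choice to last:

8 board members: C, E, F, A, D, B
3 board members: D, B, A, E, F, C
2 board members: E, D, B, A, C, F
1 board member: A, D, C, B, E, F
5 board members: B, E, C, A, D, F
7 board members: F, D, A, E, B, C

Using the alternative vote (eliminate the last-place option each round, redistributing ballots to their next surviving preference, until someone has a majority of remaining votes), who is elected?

Round 1: E 2, C 8, B 5, A 1, F 7, D 3. Eliminate A.
Round 2: E 2, C 8, B 5, F 7, D 4. Eliminate E.
Round 3: C 8, B 5, F 7, D 6. Eliminate B.
Round 4: C 13, F 7, D 6. Eliminate D.
Round 5: C 16, F 10. C has a majority.

C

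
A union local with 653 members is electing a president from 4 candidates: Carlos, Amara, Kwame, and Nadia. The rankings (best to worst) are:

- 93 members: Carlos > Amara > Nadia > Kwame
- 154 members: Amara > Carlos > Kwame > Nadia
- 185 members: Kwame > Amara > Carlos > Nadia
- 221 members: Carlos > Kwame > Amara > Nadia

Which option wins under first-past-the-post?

Carlos

First-place votes: Carlos 314, Amara 154, Kwame 185, Nadia 0.
Carlos has the most first-place votes.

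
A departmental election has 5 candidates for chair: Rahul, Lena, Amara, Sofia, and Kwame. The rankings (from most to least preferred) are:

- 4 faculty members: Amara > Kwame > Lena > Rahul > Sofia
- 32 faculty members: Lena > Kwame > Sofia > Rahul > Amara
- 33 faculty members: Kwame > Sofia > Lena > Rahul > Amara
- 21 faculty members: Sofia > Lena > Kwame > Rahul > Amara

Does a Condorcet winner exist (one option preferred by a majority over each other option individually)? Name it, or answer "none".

none

Checking pairwise contests:
Lena beats Rahul 90–0.
Sofia beats Lena 54–36.
Rahul beats Amara 86–4.
Kwame beats Sofia 69–21.
Lena beats Kwame 53–37.
Every option loses at least one head-to-head, so there is no Condorcet winner.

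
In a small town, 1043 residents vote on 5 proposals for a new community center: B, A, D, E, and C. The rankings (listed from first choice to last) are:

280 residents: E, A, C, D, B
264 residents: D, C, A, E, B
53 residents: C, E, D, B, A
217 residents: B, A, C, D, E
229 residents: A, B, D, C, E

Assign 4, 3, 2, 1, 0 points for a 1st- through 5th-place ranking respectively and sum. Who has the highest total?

B: 280·0 + 264·0 + 53·1 + 217·4 + 229·3 = 1608
A: 280·3 + 264·2 + 53·0 + 217·3 + 229·4 = 2935
D: 280·1 + 264·4 + 53·2 + 217·1 + 229·2 = 2117
E: 280·4 + 264·1 + 53·3 + 217·0 + 229·0 = 1543
C: 280·2 + 264·3 + 53·4 + 217·2 + 229·1 = 2227
A has the highest Borda score (2935).

A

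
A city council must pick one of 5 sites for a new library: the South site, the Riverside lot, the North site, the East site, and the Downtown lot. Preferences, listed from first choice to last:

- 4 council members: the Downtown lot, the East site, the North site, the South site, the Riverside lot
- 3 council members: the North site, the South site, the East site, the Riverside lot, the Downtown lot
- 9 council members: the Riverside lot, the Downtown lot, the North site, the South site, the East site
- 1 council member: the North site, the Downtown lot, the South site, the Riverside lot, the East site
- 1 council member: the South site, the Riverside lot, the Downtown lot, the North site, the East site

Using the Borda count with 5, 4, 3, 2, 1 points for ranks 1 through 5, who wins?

the Downtown lot

the South site: 4·2 + 3·4 + 9·2 + 1·3 + 1·5 = 46
the Riverside lot: 4·1 + 3·2 + 9·5 + 1·2 + 1·4 = 61
the North site: 4·3 + 3·5 + 9·3 + 1·5 + 1·2 = 61
the East site: 4·4 + 3·3 + 9·1 + 1·1 + 1·1 = 36
the Downtown lot: 4·5 + 3·1 + 9·4 + 1·4 + 1·3 = 66
the Downtown lot has the highest Borda score (66).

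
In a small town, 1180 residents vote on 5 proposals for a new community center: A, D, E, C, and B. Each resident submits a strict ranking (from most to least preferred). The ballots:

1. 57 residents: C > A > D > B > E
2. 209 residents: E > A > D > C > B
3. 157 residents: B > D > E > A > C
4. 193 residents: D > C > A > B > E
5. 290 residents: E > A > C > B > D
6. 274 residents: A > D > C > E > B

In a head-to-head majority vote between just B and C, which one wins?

C

Voters preferring B to C: 157; preferring C to B: 1023.
C wins the head-to-head.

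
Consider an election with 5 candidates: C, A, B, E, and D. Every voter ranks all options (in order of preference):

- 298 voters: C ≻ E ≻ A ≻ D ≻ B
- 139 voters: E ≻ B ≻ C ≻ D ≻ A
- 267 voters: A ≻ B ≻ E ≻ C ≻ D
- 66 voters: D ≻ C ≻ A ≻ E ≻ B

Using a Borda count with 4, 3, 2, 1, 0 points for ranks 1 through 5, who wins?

E

C: 298·4 + 139·2 + 267·1 + 66·3 = 1935
A: 298·2 + 139·0 + 267·4 + 66·2 = 1796
B: 298·0 + 139·3 + 267·3 + 66·0 = 1218
E: 298·3 + 139·4 + 267·2 + 66·1 = 2050
D: 298·1 + 139·1 + 267·0 + 66·4 = 701
E has the highest Borda score (2050).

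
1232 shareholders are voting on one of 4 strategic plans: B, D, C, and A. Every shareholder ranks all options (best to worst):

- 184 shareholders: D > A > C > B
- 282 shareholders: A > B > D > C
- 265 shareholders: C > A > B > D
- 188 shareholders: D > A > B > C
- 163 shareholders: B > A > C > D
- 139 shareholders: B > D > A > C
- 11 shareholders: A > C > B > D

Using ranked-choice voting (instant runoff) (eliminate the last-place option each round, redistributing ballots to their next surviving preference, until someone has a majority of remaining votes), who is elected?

A

Round 1: B 302, D 372, C 265, A 293. Eliminate C.
Round 2: B 302, D 372, A 558. Eliminate B.
Round 3: D 511, A 721. A has a majority.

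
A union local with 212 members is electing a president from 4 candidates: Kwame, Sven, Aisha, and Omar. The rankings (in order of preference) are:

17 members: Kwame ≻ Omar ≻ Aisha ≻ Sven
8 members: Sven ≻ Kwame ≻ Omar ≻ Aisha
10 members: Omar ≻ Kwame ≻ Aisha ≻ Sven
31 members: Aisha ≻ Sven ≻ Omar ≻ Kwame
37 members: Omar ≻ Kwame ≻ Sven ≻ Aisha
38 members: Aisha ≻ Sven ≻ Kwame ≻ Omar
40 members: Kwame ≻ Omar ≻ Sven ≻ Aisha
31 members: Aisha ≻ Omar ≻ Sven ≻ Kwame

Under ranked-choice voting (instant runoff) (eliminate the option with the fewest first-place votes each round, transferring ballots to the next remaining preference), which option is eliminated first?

Round 1: Kwame 57, Sven 8, Aisha 100, Omar 47. Eliminate Sven.

Sven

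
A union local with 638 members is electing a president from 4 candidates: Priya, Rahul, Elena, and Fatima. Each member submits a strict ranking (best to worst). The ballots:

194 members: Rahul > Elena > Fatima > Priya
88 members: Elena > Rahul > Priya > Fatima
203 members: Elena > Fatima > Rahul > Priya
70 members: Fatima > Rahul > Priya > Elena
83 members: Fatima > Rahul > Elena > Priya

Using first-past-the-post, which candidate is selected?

Elena

First-place votes: Priya 0, Rahul 194, Elena 291, Fatima 153.
Elena has the most first-place votes.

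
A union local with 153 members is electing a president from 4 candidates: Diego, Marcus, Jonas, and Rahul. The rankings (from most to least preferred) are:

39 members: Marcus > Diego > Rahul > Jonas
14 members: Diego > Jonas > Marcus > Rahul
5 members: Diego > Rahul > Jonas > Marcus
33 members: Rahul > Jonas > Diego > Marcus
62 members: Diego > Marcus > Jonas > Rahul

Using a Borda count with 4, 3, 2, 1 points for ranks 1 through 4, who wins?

Diego

Diego: 39·3 + 14·4 + 5·4 + 33·2 + 62·4 = 507
Marcus: 39·4 + 14·2 + 5·1 + 33·1 + 62·3 = 408
Jonas: 39·1 + 14·3 + 5·2 + 33·3 + 62·2 = 314
Rahul: 39·2 + 14·1 + 5·3 + 33·4 + 62·1 = 301
Diego has the highest Borda score (507).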